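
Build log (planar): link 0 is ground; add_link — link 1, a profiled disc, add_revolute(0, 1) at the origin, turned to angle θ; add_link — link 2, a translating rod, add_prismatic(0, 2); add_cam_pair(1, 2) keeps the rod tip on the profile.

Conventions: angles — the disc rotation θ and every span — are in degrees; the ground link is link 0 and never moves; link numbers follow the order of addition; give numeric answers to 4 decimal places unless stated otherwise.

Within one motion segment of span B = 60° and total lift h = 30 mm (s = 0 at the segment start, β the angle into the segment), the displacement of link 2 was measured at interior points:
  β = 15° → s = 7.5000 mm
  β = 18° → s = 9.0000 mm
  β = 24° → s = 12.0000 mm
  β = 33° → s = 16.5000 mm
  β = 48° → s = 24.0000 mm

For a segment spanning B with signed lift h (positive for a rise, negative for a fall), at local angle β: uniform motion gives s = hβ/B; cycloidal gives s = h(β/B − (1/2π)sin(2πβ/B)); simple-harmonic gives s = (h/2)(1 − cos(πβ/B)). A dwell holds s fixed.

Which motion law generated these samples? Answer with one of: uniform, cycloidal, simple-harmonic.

candidates at β/B = r: uniform s = h·r (linear in β); cycloidal s = h·(r − sin(2πr)/(2π)); simple-harmonic s = (h/2)(1 − cos(πr))
β=15°: printed 7.5000 | uniform 7.5000, cycloidal 2.7254, simple-harmonic 4.3934
β=18°: printed 9.0000 | uniform 9.0000, cycloidal 4.4590, simple-harmonic 6.1832
β=24°: printed 12.0000 | uniform 12.0000, cycloidal 9.1935, simple-harmonic 10.3647
β=33°: printed 16.5000 | uniform 16.5000, cycloidal 17.9754, simple-harmonic 17.3465
β=48°: printed 24.0000 | uniform 24.0000, cycloidal 28.5410, simple-harmonic 27.1353
only one law matches every sample → uniform

uniform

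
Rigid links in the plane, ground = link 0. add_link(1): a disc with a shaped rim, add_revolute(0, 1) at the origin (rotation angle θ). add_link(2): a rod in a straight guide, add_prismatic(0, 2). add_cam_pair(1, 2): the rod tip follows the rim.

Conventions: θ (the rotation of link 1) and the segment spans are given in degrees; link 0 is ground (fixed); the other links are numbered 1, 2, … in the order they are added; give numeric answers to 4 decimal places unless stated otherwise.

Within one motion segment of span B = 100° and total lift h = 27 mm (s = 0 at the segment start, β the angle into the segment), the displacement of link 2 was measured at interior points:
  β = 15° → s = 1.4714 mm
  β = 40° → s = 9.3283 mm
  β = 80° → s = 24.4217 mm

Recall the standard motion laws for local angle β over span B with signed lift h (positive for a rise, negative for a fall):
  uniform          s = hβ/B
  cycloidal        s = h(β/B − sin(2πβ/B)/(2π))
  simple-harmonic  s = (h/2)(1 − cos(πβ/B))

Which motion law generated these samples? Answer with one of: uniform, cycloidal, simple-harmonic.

candidates at β/B = r: uniform s = h·r (linear in β); cycloidal s = h·(r − sin(2πr)/(2π)); simple-harmonic s = (h/2)(1 − cos(πr))
β=15°: printed 1.4714 | uniform 4.0500, cycloidal 0.5735, simple-harmonic 1.4714
β=40°: printed 9.3283 | uniform 10.8000, cycloidal 8.2742, simple-harmonic 9.3283
β=80°: printed 24.4217 | uniform 21.6000, cycloidal 25.6869, simple-harmonic 24.4217
only one law matches every sample → simple-harmonic

simple-harmonic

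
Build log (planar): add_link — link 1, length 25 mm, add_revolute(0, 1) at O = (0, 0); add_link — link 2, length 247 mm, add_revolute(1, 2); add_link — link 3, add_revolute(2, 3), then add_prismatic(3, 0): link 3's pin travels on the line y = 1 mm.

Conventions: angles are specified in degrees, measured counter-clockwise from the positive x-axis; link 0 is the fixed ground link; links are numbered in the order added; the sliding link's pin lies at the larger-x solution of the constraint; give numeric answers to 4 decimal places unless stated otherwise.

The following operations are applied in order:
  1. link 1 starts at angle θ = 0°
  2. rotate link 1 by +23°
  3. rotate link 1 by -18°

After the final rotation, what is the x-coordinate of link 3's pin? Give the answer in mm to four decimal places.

geometry: r = 25 mm, L = 247 mm, e = 1 mm; θ starts at 0°
rotate link 1 by +23°: θ ← 0° +23° = 23°
rotate link 1 by -18°: θ ← 23° -18° = 5°
crank pin P = (r cos θ, r sin θ) = (24.904867, 2.178894)
h = r sin θ − e = 2.178894 − 1 = 1.178894
x = r cos θ + √(L² − h²) = 24.904867 + 246.997187 = 271.902054

271.9021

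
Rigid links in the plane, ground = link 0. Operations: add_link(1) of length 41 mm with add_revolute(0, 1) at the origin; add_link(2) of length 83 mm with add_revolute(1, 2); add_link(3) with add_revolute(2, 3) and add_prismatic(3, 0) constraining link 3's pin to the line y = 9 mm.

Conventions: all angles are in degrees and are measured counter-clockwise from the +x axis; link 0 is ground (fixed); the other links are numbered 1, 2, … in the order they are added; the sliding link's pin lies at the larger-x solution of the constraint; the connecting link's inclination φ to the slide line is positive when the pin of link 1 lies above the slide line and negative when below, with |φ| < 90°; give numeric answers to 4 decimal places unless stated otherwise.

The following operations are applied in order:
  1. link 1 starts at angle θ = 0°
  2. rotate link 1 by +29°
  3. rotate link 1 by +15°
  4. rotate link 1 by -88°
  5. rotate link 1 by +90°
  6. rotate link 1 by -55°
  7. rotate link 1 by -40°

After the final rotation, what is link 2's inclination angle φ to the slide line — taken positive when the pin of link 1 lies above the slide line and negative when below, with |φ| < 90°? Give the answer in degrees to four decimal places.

geometry: r = 41 mm, L = 83 mm, e = 9 mm; θ starts at 0°
rotate link 1 by +29°: θ ← 0° +29° = 29°
rotate link 1 by +15°: θ ← 29° +15° = 44°
rotate link 1 by -88°: θ ← 44° -88° = -44°
rotate link 1 by +90°: θ ← -44° +90° = 46°
rotate link 1 by -55°: θ ← 46° -55° = -9°
rotate link 1 by -40°: θ ← -9° -40° = -49°
h = r sin θ − e = -30.943093 − 9 = -39.943093
sin φ = h / L = -39.943093 / 83 = -0.48124208
φ = arcsin(-0.48124208) = -28.766556°

-28.7666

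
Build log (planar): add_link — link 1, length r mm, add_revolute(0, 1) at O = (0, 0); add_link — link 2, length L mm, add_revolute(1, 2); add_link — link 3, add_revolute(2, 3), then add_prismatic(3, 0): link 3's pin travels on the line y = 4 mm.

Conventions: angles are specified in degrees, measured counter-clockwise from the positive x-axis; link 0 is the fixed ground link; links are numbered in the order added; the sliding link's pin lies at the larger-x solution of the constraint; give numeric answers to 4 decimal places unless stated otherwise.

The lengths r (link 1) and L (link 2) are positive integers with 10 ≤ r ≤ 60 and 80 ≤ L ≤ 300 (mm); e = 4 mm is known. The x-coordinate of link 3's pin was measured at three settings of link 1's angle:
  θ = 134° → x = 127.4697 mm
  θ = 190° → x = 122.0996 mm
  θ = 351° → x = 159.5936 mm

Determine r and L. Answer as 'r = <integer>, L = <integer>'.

constraint per measurement: (x − r cos θ)² + (r sin θ − e)² = L²
subtracting the θ₁ and θ₂ equations cancels the r² and L² terms:
r = (x₁² − x₂²) / (2[(x₁cos θ₁ + e sin θ₁) − (x₂cos θ₂ + e sin θ₂)]) = 19.0000 → r = 19
L² = (x₁ − r cos θ₁)² + (r sin θ₁ − e)² = 19881.0047 → L = 141.0000 → L = 141
check at θ₃=351°: x = 159.5936 (printed 159.5936) ✓

r = 19, L = 141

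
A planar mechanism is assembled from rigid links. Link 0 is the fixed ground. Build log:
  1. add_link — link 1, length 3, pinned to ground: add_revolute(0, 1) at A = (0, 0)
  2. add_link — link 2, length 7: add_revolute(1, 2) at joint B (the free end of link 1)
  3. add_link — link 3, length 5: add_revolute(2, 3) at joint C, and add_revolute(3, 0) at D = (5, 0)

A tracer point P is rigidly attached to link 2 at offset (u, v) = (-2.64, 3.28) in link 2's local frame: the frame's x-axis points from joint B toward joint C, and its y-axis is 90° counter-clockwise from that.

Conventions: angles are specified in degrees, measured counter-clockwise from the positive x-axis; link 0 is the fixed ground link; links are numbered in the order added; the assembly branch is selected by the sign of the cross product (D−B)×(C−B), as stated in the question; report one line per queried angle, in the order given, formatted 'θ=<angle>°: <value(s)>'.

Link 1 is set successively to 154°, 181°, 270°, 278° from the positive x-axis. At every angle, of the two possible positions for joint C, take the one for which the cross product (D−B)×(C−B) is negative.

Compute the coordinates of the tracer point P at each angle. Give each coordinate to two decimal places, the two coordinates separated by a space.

A=(0,0), D=(5.00,0)
θ=154°: B = A + 3.00·(cos154°, sin154°) = (-2.6964, 1.3151)
θ=154°: |BD| = 7.8079
θ=154°: circle(B,7.00) ∩ circle(D,5.00): a=5.4409, h=4.4042
θ=154°:   candidates: C₊=(3.4086,4.7400) cross=34.388; C₋=(1.9249,-3.9426) cross=-34.388
θ=154°:   branch - wants cross < 0 → take C=(1.9249,-3.9426) (cross=-34.388)
θ=154°: ex = (C−B)/|BC| = (0.6602,-0.7511); ey = (0.7511,0.6602)
θ=154°: P = B + -2.64·ex + 3.28·ey = (-1.9757,5.4634)
θ=181°: B = A + 3.00·(cos181°, sin181°) = (-2.9995, -0.0524)
θ=181°: |BD| = 7.9997
θ=181°: circle(B,7.00) ∩ circle(D,5.00): a=5.4999, h=4.3302
θ=181°:   candidates: C₊=(2.4719,4.3138) cross=34.641; C₋=(2.5286,-4.3465) cross=-34.641
θ=181°:   branch - wants cross < 0 → take C=(2.5286,-4.3465) (cross=-34.641)
θ=181°: ex = (C−B)/|BC| = (0.7897,-0.6135); ey = (0.6135,0.7897)
θ=181°: P = B + -2.64·ex + 3.28·ey = (-3.0723,4.1575)
θ=270°: B = A + 3.00·(cos270°, sin270°) = (-0.0000, -3.0000)
θ=270°: |BD| = 5.8310
θ=270°: circle(B,7.00) ∩ circle(D,5.00): a=4.9735, h=4.9259
θ=270°:   candidates: C₊=(1.7303,3.7828) cross=28.723; C₋=(6.7991,-4.6651) cross=-28.723
θ=270°:   branch - wants cross < 0 → take C=(6.7991,-4.6651) (cross=-28.723)
θ=270°: ex = (C−B)/|BC| = (0.9713,-0.2379); ey = (0.2379,0.9713)
θ=270°: P = B + -2.64·ex + 3.28·ey = (-1.7840,0.8138)
θ=278°: B = A + 3.00·(cos278°, sin278°) = (0.4175, -2.9708)
θ=278°: |BD| = 5.4612
θ=278°: circle(B,7.00) ∩ circle(D,5.00): a=4.9279, h=4.9715
θ=278°:   candidates: C₊=(1.8481,3.8814) cross=27.150; C₋=(7.2569,-4.4616) cross=-27.150
θ=278°:   branch - wants cross < 0 → take C=(7.2569,-4.4616) (cross=-27.150)
θ=278°: ex = (C−B)/|BC| = (0.9771,-0.2130); ey = (0.2130,0.9771)
θ=278°: P = B + -2.64·ex + 3.28·ey = (-1.4633,0.7962)

θ=154°: -1.98 5.46
θ=181°: -3.07 4.16
θ=270°: -1.78 0.81
θ=278°: -1.46 0.80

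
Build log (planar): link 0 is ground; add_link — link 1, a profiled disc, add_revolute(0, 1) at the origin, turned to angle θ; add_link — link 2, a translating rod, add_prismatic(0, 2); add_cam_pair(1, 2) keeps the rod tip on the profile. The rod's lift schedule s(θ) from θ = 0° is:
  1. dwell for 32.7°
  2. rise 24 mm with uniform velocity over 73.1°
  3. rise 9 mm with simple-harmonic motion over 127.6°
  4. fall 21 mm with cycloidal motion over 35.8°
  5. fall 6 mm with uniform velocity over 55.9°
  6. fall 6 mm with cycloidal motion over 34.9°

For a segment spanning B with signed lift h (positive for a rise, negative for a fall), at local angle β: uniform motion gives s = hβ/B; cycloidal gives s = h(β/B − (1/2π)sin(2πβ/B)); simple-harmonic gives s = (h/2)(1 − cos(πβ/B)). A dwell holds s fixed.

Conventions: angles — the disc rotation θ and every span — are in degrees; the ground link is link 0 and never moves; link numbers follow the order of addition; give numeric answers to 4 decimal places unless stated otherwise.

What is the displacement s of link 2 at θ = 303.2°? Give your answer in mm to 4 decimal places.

seg 1 [0°–32.7°] dwell: s stays 0.0000
seg 2 [32.7°–105.8°] uniform, h=24: full span → s += 24 → s = 24.0000
seg 3 [105.8°–233.4°] simple-harmonic, h=9: full span → s += 9 → s = 33.0000
seg 4 [233.4°–269.2°] cycloidal, h=-21: full span → s += -21 → s = 12.0000
seg 5 [269.2°–325.1°] uniform, h=-6: θ=303.2° here. β=34, B=55.9. -6·34/55.9 = -3.6494 → s = 8.3506

8.3506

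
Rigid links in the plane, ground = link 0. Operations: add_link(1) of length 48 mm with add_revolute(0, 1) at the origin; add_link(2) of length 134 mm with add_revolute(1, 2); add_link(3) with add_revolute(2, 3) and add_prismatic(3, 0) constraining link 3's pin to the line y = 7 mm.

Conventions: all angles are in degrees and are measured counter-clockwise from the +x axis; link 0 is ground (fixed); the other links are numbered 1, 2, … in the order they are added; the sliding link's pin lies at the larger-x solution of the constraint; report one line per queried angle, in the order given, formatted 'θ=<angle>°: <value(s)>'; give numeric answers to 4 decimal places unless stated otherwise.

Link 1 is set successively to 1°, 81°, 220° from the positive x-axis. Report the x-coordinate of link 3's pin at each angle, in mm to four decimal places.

geometry: r = 48 mm, L = 134 mm, e = 7 mm
θ=1°: crank pin P = (r cos θ, r sin θ) = (47.992689, 0.837716)
θ=1°: h = r sin θ − e = 0.837716 − 7 = -6.162284
θ=1°: x = r cos θ + √(L² − h²) = 47.992689 + 133.858232 = 181.850921
θ=81°: crank pin P = (r cos θ, r sin θ) = (7.508854, 47.409040)
θ=81°: h = r sin θ − e = 47.409040 − 7 = 40.409040
θ=81°: x = r cos θ + √(L² − h²) = 7.508854 + 127.761925 = 135.270779
θ=220°: crank pin P = (r cos θ, r sin θ) = (-36.770133, -30.853805)
θ=220°: h = r sin θ − e = -30.853805 − 7 = -37.853805
θ=220°: x = r cos θ + √(L² − h²) = -36.770133 + 128.542170 = 91.772037

θ=1°: 181.8509
θ=81°: 135.2708
θ=220°: 91.7720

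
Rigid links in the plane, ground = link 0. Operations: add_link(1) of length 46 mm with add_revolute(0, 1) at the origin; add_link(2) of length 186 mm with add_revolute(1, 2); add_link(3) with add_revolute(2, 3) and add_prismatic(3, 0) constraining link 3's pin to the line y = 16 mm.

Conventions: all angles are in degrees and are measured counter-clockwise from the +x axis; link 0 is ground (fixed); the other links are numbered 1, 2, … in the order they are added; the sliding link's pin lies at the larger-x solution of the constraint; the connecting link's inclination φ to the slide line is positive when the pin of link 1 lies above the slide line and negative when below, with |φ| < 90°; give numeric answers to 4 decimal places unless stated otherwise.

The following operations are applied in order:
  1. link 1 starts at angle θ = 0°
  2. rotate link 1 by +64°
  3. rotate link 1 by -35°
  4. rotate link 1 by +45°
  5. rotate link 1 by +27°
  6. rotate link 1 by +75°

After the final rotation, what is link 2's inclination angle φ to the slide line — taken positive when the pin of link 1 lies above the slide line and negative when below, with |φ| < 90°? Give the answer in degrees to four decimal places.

geometry: r = 46 mm, L = 186 mm, e = 16 mm; θ starts at 0°
rotate link 1 by +64°: θ ← 0° +64° = 64°
rotate link 1 by -35°: θ ← 64° -35° = 29°
rotate link 1 by +45°: θ ← 29° +45° = 74°
rotate link 1 by +27°: θ ← 74° +27° = 101°
rotate link 1 by +75°: θ ← 101° +75° = 176°
h = r sin θ − e = 3.208798 − 16 = -12.791202
sin φ = h / L = -12.791202 / 186 = -0.06876990
φ = arcsin(-0.06876990) = -3.943338°

-3.9433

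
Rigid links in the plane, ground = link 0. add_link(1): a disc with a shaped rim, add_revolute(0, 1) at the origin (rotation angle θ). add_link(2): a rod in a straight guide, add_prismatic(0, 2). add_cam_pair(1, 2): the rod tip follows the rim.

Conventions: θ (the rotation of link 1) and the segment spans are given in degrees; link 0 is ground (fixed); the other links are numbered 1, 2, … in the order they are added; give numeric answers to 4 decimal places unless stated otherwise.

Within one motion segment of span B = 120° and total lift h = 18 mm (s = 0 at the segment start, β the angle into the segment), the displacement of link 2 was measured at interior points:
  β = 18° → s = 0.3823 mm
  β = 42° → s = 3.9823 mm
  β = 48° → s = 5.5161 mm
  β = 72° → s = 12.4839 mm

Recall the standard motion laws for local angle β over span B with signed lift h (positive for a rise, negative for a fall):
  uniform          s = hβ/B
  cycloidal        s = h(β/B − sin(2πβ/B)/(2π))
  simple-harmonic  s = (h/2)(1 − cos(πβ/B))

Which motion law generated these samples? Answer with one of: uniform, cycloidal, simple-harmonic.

candidates at β/B = r: uniform s = h·r (linear in β); cycloidal s = h·(r − sin(2πr)/(2π)); simple-harmonic s = (h/2)(1 − cos(πr))
β=18°: printed 0.3823 | uniform 2.7000, cycloidal 0.3823, simple-harmonic 0.9809
β=42°: printed 3.9823 | uniform 6.3000, cycloidal 3.9823, simple-harmonic 4.9141
β=48°: printed 5.5161 | uniform 7.2000, cycloidal 5.5161, simple-harmonic 6.2188
β=72°: printed 12.4839 | uniform 10.8000, cycloidal 12.4839, simple-harmonic 11.7812
only one law matches every sample → cycloidal

cycloidal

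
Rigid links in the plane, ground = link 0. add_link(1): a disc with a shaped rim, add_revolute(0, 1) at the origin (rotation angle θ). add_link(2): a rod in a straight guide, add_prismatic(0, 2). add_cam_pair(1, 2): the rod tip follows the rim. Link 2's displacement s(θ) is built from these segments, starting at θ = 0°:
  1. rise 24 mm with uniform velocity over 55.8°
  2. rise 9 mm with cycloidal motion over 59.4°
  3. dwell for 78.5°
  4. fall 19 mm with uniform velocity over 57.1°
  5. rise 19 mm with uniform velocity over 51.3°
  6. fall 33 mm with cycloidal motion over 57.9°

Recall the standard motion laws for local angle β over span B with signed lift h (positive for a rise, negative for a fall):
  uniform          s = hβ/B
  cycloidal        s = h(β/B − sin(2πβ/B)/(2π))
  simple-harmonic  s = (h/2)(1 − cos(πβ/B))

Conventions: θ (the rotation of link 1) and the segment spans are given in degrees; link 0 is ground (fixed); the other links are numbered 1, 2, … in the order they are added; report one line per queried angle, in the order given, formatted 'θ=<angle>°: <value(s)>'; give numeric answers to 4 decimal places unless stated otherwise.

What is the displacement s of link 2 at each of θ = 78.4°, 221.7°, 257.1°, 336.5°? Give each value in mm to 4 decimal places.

segment 1 (0° to 55.8°, uniform, h = 24) is passed completely: s = 0.0000 + (24) = 24.0000
θ = 78.4° falls in segment 2 (55.8° to 115.2°, cycloidal, h = 9): β = 78.4 − 55.8 = 22.6°, B = 59.4°; Δs = 9·(0.3805 − sin(2π·0.3805)/(2π)) = 2.4468; s = 24.0000 + 2.4468 = 26.4468
segment 2 (55.8° to 115.2°, cycloidal, h = 9) is passed completely: s = 24.0000 + (9) = 33.0000
segment 3 (115.2° to 193.7°, dwell): s unchanged at 33.0000
θ = 221.7° falls in segment 4 (193.7° to 250.8°, uniform, h = -19): β = 221.7 − 193.7 = 28°, B = 57.1°; Δs = -19·28/57.1 = -9.3170; s = 33.0000 − 9.3170 = 23.6830
segment 4 (193.7° to 250.8°, uniform, h = -19) is passed completely: s = 33.0000 + (-19) = 14.0000
θ = 257.1° falls in segment 5 (250.8° to 302.1°, uniform, h = 19): β = 257.1 − 250.8 = 6.3°, B = 51.3°; Δs = 19·6.3/51.3 = 2.3333; s = 14.0000 + 2.3333 = 16.3333
segment 5 (250.8° to 302.1°, uniform, h = 19) is passed completely: s = 14.0000 + (19) = 33.0000
θ = 336.5° falls in segment 6 (302.1° to 360°, cycloidal, h = -33): β = 336.5 − 302.1 = 34.4°, B = 57.9°; Δs = -33·(0.5941 − sin(2π·0.5941)/(2π)) = -22.5345; s = 33.0000 − 22.5345 = 10.4655

θ=78.4°: 26.4468
θ=221.7°: 23.6830
θ=257.1°: 16.3333
θ=336.5°: 10.4655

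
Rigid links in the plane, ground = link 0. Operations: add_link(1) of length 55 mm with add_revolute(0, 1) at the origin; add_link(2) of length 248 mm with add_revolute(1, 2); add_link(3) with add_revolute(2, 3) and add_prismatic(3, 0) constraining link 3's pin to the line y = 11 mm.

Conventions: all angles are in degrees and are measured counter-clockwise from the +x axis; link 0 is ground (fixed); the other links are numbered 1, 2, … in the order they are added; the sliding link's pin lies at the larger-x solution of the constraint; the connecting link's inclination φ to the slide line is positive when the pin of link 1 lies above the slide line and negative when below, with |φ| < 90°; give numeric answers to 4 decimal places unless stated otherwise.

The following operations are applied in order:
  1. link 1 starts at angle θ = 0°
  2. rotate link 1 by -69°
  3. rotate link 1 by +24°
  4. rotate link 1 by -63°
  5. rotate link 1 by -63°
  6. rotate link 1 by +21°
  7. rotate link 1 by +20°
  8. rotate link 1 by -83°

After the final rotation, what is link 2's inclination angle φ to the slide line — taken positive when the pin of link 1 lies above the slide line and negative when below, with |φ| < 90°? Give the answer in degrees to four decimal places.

geometry: r = 55 mm, L = 248 mm, e = 11 mm; θ starts at 0°
rotate link 1 by -69°: θ ← 0° -69° = -69°
rotate link 1 by +24°: θ ← -69° +24° = -45°
rotate link 1 by -63°: θ ← -45° -63° = -108°
rotate link 1 by -63°: θ ← -108° -63° = -171°
rotate link 1 by +21°: θ ← -171° +21° = -150°
rotate link 1 by +20°: θ ← -150° +20° = -130°
rotate link 1 by -83°: θ ← -130° -83° = -213°
h = r sin θ − e = 29.955147 − 11 = 18.955147
sin φ = h / L = 18.955147 / 248 = 0.07643204
φ = arcsin(0.07643204) = 4.383509°

4.3835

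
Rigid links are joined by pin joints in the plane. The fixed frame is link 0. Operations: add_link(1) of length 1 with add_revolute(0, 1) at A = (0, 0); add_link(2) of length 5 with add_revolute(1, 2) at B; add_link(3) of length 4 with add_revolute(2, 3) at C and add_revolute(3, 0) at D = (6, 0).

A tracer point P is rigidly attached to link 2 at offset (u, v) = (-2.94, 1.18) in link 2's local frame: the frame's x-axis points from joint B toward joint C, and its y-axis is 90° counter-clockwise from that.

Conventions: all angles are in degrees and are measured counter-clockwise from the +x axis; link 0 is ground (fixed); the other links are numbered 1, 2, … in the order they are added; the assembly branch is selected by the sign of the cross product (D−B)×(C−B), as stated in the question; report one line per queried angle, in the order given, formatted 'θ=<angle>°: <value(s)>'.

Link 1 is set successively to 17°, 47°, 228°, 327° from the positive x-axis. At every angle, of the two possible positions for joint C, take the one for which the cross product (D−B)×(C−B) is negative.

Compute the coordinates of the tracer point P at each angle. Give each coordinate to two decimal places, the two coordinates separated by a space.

A=(0,0), D=(6.00,0)
θ=17°: B = A + 1.00·(cos17°, sin17°) = (0.9563, 0.2924)
θ=17°: |BD| = 5.0522
θ=17°: circle(B,5.00) ∩ circle(D,4.00): a=3.4168, h=3.6504
θ=17°:   candidates: C₊=(4.5786,3.7389) cross=18.443; C₋=(4.1561,-3.5497) cross=-18.443
θ=17°:   branch - wants cross < 0 → take C=(4.1561,-3.5497) (cross=-18.443)
θ=17°: ex = (C−B)/|BC| = (0.6400,-0.7684); ey = (0.7684,0.6400)
θ=17°: P = B + -2.94·ex + 1.18·ey = (-0.0185,3.3066)
θ=47°: B = A + 1.00·(cos47°, sin47°) = (0.6820, 0.7314)
θ=47°: |BD| = 5.3681
θ=47°: circle(B,5.00) ∩ circle(D,4.00): a=3.5223, h=3.5487
θ=47°:   candidates: C₊=(4.6550,3.7671) cross=19.050; C₋=(3.6880,-3.2641) cross=-19.050
θ=47°:   branch - wants cross < 0 → take C=(3.6880,-3.2641) (cross=-19.050)
θ=47°: ex = (C−B)/|BC| = (0.6012,-0.7991); ey = (0.7991,0.6012)
θ=47°: P = B + -2.94·ex + 1.18·ey = (-0.1426,3.7901)
θ=228°: B = A + 1.00·(cos228°, sin228°) = (-0.6691, -0.7431)
θ=228°: |BD| = 6.7104
θ=228°: circle(B,5.00) ∩ circle(D,4.00): a=4.0258, h=2.9653
θ=228°:   candidates: C₊=(3.0035,2.6497) cross=19.898; C₋=(3.6603,-3.2443) cross=-19.898
θ=228°:   branch - wants cross < 0 → take C=(3.6603,-3.2443) (cross=-19.898)
θ=228°: ex = (C−B)/|BC| = (0.8659,-0.5002); ey = (0.5002,0.8659)
θ=228°: P = B + -2.94·ex + 1.18·ey = (-2.6246,1.7493)
θ=327°: B = A + 1.00·(cos327°, sin327°) = (0.8387, -0.5446)
θ=327°: |BD| = 5.1900
θ=327°: circle(B,5.00) ∩ circle(D,4.00): a=3.4620, h=3.6075
θ=327°:   candidates: C₊=(3.9030,3.4063) cross=18.723; C₋=(4.6602,-3.7689) cross=-18.723
θ=327°:   branch - wants cross < 0 → take C=(4.6602,-3.7689) (cross=-18.723)
θ=327°: ex = (C−B)/|BC| = (0.7643,-0.6449); ey = (0.6449,0.7643)
θ=327°: P = B + -2.94·ex + 1.18·ey = (-0.6474,2.2531)

θ=17°: -0.02 3.31
θ=47°: -0.14 3.79
θ=228°: -2.62 1.75
θ=327°: -0.65 2.25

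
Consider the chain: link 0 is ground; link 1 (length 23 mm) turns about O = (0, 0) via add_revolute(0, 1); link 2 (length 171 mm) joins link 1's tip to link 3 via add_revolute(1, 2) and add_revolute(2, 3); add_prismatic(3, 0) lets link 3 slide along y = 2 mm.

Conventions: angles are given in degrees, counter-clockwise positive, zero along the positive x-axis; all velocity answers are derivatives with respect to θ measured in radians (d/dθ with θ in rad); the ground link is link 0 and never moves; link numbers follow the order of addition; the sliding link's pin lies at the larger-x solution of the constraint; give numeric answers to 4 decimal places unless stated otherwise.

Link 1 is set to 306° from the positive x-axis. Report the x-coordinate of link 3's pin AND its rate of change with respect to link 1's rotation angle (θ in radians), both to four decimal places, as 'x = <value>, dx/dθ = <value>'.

geometry: r = 23 mm, L = 171 mm, e = 2 mm
crank pin P = (r cos θ, r sin θ) = (13.519061, -18.607391)
h = r sin θ − e = -18.607391 − 2 = -20.607391
x = r cos θ + √(L² − h²) = 13.519061 + 169.753749 = 183.272810
dx/dθ = −r sin θ − h·r cos θ/√(L² − h²) (θ in radians; h = -20.607391) = 20.248548

x = 183.2728, dx/dθ = 20.2485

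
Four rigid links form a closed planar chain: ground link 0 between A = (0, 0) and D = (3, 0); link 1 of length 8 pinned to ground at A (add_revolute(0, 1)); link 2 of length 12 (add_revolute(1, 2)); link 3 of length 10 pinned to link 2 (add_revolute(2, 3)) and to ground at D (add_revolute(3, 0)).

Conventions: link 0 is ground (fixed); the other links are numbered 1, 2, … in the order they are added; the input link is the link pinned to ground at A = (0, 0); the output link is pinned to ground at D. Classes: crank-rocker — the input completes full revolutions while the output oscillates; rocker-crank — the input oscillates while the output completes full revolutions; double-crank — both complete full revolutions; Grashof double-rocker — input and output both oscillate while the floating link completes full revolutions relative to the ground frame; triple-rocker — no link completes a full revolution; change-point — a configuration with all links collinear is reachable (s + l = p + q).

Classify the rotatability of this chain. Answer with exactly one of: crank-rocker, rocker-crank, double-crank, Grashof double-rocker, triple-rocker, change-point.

lengths: ground=3, input=8, coupler=12, output=10
sorted: s=3 (shortest), l=12 (longest), p+q=18
s + l = 15 vs p + q = 18
s + l < p + q (Grashof) with shortest = ground link → double-crank

double-crank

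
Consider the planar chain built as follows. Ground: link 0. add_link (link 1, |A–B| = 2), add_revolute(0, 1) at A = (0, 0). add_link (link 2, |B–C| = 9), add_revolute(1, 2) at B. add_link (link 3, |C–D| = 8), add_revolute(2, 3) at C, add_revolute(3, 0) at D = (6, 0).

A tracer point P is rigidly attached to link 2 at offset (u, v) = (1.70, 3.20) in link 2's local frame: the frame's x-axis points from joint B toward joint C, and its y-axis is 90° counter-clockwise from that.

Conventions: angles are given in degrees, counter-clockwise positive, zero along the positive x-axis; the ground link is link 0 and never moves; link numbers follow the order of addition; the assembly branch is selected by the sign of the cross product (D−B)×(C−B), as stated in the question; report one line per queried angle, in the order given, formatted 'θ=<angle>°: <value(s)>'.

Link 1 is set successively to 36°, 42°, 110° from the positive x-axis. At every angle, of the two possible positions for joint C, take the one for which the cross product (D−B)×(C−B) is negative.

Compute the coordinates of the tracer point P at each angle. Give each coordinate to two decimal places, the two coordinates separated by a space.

A=(0,0), D=(6.00,0)
θ=36°: B = A + 2.00·(cos36°, sin36°) = (1.6180, 1.1756)
θ=36°: |BD| = 4.5369
θ=36°: circle(B,9.00) ∩ circle(D,8.00): a=4.1420, h=7.9902
θ=36°:   candidates: C₊=(7.6889,7.8197) cross=36.251; C₋=(3.5482,-7.6150) cross=-36.251
θ=36°:   branch - wants cross < 0 → take C=(3.5482,-7.6150) (cross=-36.251)
θ=36°: ex = (C−B)/|BC| = (0.2145,-0.9767); ey = (0.9767,0.2145)
θ=36°: P = B + 1.70·ex + 3.20·ey = (5.1082,0.2014)
θ=42°: B = A + 2.00·(cos42°, sin42°) = (1.4863, 1.3383)
θ=42°: |BD| = 4.7079
θ=42°: circle(B,9.00) ∩ circle(D,8.00): a=4.1594, h=7.9812
θ=42°:   candidates: C₊=(7.7428,7.8078) cross=37.575; C₋=(3.2054,-7.4960) cross=-37.575
θ=42°:   branch - wants cross < 0 → take C=(3.2054,-7.4960) (cross=-37.575)
θ=42°: ex = (C−B)/|BC| = (0.1910,-0.9816); ey = (0.9816,0.1910)
θ=42°: P = B + 1.70·ex + 3.20·ey = (4.9521,0.2808)
θ=110°: B = A + 2.00·(cos110°, sin110°) = (-0.6840, 1.8794)
θ=110°: |BD| = 6.9432
θ=110°: circle(B,9.00) ∩ circle(D,8.00): a=4.6958, h=7.6778
θ=110°:   candidates: C₊=(5.9147,7.9995) cross=53.309; C₋=(1.7583,-6.7829) cross=-53.309
θ=110°:   branch - wants cross < 0 → take C=(1.7583,-6.7829) (cross=-53.309)
θ=110°: ex = (C−B)/|BC| = (0.2714,-0.9625); ey = (0.9625,0.2714)
θ=110°: P = B + 1.70·ex + 3.20·ey = (2.8572,1.1116)

θ=36°: 5.11 0.20
θ=42°: 4.95 0.28
θ=110°: 2.86 1.11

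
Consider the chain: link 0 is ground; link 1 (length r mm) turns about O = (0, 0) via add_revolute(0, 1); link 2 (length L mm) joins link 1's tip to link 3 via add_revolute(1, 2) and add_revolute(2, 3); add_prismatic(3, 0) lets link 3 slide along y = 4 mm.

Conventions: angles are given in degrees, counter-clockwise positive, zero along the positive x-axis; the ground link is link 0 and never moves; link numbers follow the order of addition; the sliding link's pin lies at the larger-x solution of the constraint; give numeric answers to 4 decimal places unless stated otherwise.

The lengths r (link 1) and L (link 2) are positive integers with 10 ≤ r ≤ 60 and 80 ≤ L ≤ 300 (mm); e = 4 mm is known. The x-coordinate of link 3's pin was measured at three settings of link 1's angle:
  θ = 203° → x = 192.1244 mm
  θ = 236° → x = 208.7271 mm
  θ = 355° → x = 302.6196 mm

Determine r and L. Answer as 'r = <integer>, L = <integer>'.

constraint per measurement: (x − r cos θ)² + (r sin θ − e)² = L²
subtracting the θ₁ and θ₂ equations cancels the r² and L² terms:
r = (x₁² − x₂²) / (2[(x₁cos θ₁ + e sin θ₁) − (x₂cos θ₂ + e sin θ₂)]) = 56.9996 → r = 57
L² = (x₁ − r cos θ₁)² + (r sin θ₁ − e)² = 60516.0229 → L = 246.0000 → L = 246
check at θ₃=355°: x = 302.6196 (printed 302.6196) ✓

r = 57, L = 246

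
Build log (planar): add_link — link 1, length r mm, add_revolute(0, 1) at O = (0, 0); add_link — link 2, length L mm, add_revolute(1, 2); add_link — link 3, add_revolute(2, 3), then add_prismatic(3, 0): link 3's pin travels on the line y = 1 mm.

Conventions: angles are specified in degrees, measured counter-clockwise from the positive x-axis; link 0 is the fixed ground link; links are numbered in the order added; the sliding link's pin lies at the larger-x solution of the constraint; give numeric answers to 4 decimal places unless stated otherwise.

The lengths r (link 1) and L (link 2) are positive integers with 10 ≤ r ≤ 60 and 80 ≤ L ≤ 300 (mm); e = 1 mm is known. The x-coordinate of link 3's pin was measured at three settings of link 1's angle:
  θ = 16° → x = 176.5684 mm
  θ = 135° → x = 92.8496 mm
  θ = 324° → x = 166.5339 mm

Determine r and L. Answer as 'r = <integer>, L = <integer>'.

constraint per measurement: (x − r cos θ)² + (r sin θ − e)² = L²
subtracting the θ₁ and θ₂ equations cancels the r² and L² terms:
r = (x₁² − x₂²) / (2[(x₁cos θ₁ + e sin θ₁) − (x₂cos θ₂ + e sin θ₂)]) = 48.0000 → r = 48
L² = (x₁ − r cos θ₁)² + (r sin θ₁ − e)² = 17161.0085 → L = 131.0000 → L = 131
check at θ₃=324°: x = 166.5339 (printed 166.5339) ✓

r = 48, L = 131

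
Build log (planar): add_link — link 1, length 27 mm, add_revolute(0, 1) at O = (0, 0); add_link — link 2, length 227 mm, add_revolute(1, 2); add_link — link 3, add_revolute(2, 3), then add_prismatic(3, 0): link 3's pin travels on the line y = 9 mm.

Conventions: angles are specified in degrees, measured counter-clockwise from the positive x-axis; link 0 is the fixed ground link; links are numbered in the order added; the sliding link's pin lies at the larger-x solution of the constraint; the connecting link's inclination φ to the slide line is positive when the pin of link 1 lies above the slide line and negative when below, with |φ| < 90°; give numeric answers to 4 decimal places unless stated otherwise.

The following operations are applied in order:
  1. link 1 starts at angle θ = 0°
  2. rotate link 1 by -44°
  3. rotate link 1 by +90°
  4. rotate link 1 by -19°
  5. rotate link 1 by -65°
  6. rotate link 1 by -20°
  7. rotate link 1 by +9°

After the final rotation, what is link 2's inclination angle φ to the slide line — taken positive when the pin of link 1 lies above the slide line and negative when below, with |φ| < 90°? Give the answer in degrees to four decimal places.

geometry: r = 27 mm, L = 227 mm, e = 9 mm; θ starts at 0°
rotate link 1 by -44°: θ ← 0° -44° = -44°
rotate link 1 by +90°: θ ← -44° +90° = 46°
rotate link 1 by -19°: θ ← 46° -19° = 27°
rotate link 1 by -65°: θ ← 27° -65° = -38°
rotate link 1 by -20°: θ ← -38° -20° = -58°
rotate link 1 by +9°: θ ← -58° +9° = -49°
h = r sin θ − e = -20.377159 − 9 = -29.377159
sin φ = h / L = -29.377159 / 227 = -0.12941480
φ = arcsin(-0.12941480) = -7.435777°

-7.4358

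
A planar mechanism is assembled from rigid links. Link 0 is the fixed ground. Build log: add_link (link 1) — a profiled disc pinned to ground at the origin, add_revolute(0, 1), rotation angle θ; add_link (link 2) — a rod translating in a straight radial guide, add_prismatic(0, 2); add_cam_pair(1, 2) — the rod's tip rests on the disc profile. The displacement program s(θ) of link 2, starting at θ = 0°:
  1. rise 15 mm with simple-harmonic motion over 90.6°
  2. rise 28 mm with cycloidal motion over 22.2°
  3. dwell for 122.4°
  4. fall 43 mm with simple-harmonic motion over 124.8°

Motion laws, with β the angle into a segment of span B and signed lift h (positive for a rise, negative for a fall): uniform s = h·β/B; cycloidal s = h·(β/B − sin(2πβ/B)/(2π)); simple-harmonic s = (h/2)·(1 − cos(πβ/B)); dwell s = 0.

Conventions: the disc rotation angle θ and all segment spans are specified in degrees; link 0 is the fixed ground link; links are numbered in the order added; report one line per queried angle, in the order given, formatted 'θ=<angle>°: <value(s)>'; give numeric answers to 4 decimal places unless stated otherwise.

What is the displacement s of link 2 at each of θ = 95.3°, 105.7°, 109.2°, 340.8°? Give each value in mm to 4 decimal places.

seg 1 [0°–90.6°] simple-harmonic, h=15: full span → s += 15 → s = 15.0000
seg 2 [90.6°–112.8°] cycloidal, h=28: θ=95.3° here. β=4.7, B=22.2. 28·(0.2117 − sin(2π·0.2117)/(2π)) = 1.5999 → s = 16.5999
seg 2 [90.6°–112.8°] cycloidal, h=28: θ=105.7° here. β=15.1, B=22.2. 28·(0.6802 − sin(2π·0.6802)/(2π)) = 23.0794 → s = 38.0794
seg 2 [90.6°–112.8°] cycloidal, h=28: θ=109.2° here. β=18.6, B=22.2. 28·(0.8378 − sin(2π·0.8378)/(2π)) = 27.2542 → s = 42.2542
seg 2 [90.6°–112.8°] cycloidal, h=28: full span → s += 28 → s = 43.0000
seg 3 [112.8°–235.2°] dwell: s stays 43.0000
seg 4 [235.2°–360°] simple-harmonic, h=-43: θ=340.8° here. β=105.6, B=124.8. -43/2·(1 − cos(π·0.8462)) = -40.5373 → s = 2.4627

θ=95.3°: 16.5999
θ=105.7°: 38.0794
θ=109.2°: 42.2542
θ=340.8°: 2.4627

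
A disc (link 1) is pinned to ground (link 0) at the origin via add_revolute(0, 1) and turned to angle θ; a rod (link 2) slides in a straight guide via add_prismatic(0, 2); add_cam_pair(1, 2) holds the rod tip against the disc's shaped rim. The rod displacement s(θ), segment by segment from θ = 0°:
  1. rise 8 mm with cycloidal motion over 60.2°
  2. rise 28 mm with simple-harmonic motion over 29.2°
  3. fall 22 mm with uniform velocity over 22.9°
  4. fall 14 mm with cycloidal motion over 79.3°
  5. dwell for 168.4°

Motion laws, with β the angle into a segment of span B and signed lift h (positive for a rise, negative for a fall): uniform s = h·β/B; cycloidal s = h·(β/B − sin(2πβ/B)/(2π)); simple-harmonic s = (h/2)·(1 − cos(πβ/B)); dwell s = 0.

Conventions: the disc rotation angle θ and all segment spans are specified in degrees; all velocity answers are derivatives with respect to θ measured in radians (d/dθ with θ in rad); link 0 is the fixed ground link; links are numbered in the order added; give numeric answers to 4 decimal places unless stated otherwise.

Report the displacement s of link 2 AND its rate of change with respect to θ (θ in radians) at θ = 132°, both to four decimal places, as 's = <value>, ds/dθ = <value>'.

segment 1 (0° to 60.2°, cycloidal, h = 8) is passed completely: s = 0.0000 + (8) = 8.0000
segment 2 (60.2° to 89.4°, simple-harmonic, h = 28) is passed completely: s = 8.0000 + (28) = 36.0000
segment 3 (89.4° to 112.3°, uniform, h = -22) is passed completely: s = 36.0000 + (-22) = 14.0000
θ = 132° falls in segment 4 (112.3° to 191.6°, cycloidal, h = -14): β = 132 − 112.3 = 19.7°, B = 79.3°; Δs = -14·(0.2484 − sin(2π·0.2484)/(2π)) = -1.2499; s = 14.0000 − 1.2499 = 12.7501
velocity in seg [112.3°–191.6°] (cycloidal), θ in radians: β = 19.7° = 0.3438 rad, B = 79.3° = 1.3840 rad; ds/dθ = (h/B)(1 − cos(2πβ/B)) = ((-14)/1.3840)(1 − cos(2π·0.2484)) = -10.015089 mm/rad

s = 12.7501, ds/dθ = -10.0151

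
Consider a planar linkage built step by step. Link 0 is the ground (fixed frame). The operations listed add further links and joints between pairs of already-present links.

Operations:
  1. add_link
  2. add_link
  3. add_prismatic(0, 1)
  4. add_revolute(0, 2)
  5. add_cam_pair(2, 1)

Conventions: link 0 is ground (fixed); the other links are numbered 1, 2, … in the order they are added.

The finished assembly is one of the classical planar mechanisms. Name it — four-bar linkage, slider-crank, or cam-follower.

links: 3 (incl. ground); joints: 1 revolute, 1 prismatic, 1 higher (cam) pair, forming one closed loop
3 links, revolute + prismatic + higher pair in one loop → cam-follower

cam-follower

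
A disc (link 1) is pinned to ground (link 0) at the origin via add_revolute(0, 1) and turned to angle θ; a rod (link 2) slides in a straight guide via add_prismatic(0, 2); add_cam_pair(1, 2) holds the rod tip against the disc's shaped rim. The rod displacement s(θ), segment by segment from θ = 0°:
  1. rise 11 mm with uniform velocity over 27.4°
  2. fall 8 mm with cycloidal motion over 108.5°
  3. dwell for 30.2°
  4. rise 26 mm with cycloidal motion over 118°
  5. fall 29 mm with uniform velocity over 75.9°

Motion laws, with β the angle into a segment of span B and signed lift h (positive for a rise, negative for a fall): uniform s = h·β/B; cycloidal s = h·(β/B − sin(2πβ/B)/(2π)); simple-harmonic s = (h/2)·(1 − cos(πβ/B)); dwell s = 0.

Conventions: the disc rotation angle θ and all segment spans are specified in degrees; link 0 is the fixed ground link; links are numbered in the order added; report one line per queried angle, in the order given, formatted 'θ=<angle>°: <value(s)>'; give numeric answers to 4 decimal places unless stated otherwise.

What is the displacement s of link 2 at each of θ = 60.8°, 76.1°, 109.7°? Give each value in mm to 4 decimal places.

segment 1 (0° to 27.4°, uniform, h = 11) is passed completely: s = 0.0000 + (11) = 11.0000
θ = 60.8° falls in segment 2 (27.4° to 135.9°, cycloidal, h = -8): β = 60.8 − 27.4 = 33.4°, B = 108.5°; Δs = -8·(0.3078 − sin(2π·0.3078)/(2π)) = -1.2726; s = 11.0000 − 1.2726 = 9.7274
θ = 76.1° falls in segment 2 (27.4° to 135.9°, cycloidal, h = -8): β = 76.1 − 27.4 = 48.7°, B = 108.5°; Δs = -8·(0.4488 − sin(2π·0.4488)/(2π)) = -3.1886; s = 11.0000 − 3.1886 = 7.8114
θ = 109.7° falls in segment 2 (27.4° to 135.9°, cycloidal, h = -8): β = 109.7 − 27.4 = 82.3°, B = 108.5°; Δs = -8·(0.7585 − sin(2π·0.7585)/(2π)) = -7.3396; s = 11.0000 − 7.3396 = 3.6604

θ=60.8°: 9.7274
θ=76.1°: 7.8114
θ=109.7°: 3.6604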